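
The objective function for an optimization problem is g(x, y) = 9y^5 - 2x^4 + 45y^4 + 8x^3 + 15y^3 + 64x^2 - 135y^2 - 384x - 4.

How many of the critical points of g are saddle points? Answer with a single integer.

6

g separates as a function of x plus a function of y, so ∇g=0 decouples.
∂g/∂x = -8(x - 4)(x - 3)(x + 4) = 0 at x ∈ {-4, 3, 4}; ∂g/∂y = 45y(y - 1)(y + 2)(y + 3) = 0 at y ∈ {-3, -2, 0, 1}.
The Hessian is diagonal: diag(g_xx, g_yy). Second derivatives: g_xx(-4)=-448, g_xx(3)=56, g_xx(4)=-64; g_yy(-3)=-540, g_yy(-2)=270, g_yy(0)=-270, g_yy(1)=540.
Saddle points occur where the two diagonal entries have opposite signs: (-4, -2), (-4, 1), (3, -3), (3, 0), (4, -2), (4, 1). Count: 6.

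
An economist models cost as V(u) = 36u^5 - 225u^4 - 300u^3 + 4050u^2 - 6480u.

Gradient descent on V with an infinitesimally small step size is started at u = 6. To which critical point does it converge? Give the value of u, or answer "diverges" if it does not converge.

V'(u) = 180(u - 4)(u - 3)(u - 1)(u + 3), so V'(6) = 48600.
Gradient descent moves in the -V' direction, i.e. u is decreasing.
The nearest critical point in that direction is u = 4, where V'' = 3780 > 0 (a local minimum). The iterate converges there.

4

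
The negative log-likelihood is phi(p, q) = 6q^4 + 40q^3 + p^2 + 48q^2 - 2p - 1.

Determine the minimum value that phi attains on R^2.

-258

phi(p,q) separates as A(p) + B(q) − 1, so its minimum is min A + min B − 1.
A'(p) = 2p - 2 vanishes at p ∈ {1}; B'(q) = 24q(q + 1)(q + 4) vanishes at q ∈ {-4, -1, 0}.
Local minima of A (where A''>0): A(1)=-1. Local minima of B: B(-4)=-256, B(0)=0.
So the global minimum of phi is A(1) + B(-4) − 1 = -1 − 256 − 1 = -258, attained at (1, -4).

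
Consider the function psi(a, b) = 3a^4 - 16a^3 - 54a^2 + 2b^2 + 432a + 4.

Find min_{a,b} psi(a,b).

-1103

psi(a,b) separates as P(a) + Q(b) + 4, so its minimum is min P + min Q + 4.
P'(a) = 12(a - 4)(a - 3)(a + 3) vanishes at a ∈ {-3, 3, 4}; Q'(b) = 4b vanishes at b ∈ {0}.
Local minima of P (where P''>0): P(-3)=-1107, P(4)=608. Local minima of Q: Q(0)=0.
So the global minimum of psi is P(-3) + Q(0) + 4 = -1107 + 0 + 4 = -1103, attained at (-3, 0).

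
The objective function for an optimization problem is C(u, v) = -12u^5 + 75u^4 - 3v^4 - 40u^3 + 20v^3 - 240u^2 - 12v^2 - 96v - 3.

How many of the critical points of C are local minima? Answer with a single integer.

C separates as a function of u plus a function of v, so ∇C=0 decouples.
∂C/∂u = -60u(u - 4)(u - 2)(u + 1) = 0 at u ∈ {-1, 0, 2, 4}; ∂C/∂v = -12(v - 4)(v - 2)(v + 1) = 0 at v ∈ {-1, 2, 4}.
The Hessian is diagonal: diag(C_uu, C_vv). Second derivatives: C_uu(-1)=900, C_uu(0)=-480, C_uu(2)=720, C_uu(4)=-2400; C_vv(-1)=-180, C_vv(2)=72, C_vv(4)=-120.
Local minima occur where both diagonal entries positive: (-1, 2), (2, 2). Count: 2.

2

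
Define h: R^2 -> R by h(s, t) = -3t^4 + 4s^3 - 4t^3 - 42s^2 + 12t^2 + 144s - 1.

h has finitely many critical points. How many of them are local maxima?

h separates as a function of s plus a function of t, so ∇h=0 decouples.
∂h/∂s = 12(s - 4)(s - 3) = 0 at s ∈ {3, 4}; ∂h/∂t = -12t(t - 1)(t + 2) = 0 at t ∈ {-2, 0, 1}.
The Hessian is diagonal: diag(h_ss, h_tt). Second derivatives: h_ss(3)=-12, h_ss(4)=12; h_tt(-2)=-72, h_tt(0)=24, h_tt(1)=-36.
Local maxima occur where both diagonal entries negative: (3, -2), (3, 1). Count: 2.

2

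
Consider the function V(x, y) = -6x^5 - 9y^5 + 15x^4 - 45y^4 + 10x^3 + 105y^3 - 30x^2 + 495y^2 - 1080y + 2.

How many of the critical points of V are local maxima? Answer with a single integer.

V separates as a function of x plus a function of y, so ∇V=0 decouples.
∂V/∂x = -30x(x - 2)(x - 1)(x + 1) = 0 at x ∈ {-1, 0, 1, 2}; ∂V/∂y = -45(y - 2)(y - 1)(y + 3)(y + 4) = 0 at y ∈ {-4, -3, 1, 2}.
The Hessian is diagonal: diag(V_xx, V_yy). Second derivatives: V_xx(-1)=180, V_xx(0)=-60, V_xx(1)=60, V_xx(2)=-180; V_yy(-4)=1350, V_yy(-3)=-900, V_yy(1)=900, V_yy(2)=-1350.
Local maxima occur where both diagonal entries negative: (0, -3), (0, 2), (2, -3), (2, 2). Count: 4.

4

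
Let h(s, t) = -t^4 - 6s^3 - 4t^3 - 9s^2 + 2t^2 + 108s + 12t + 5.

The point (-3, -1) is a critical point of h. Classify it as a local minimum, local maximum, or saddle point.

local minimum

The mixed partial ∂²h/∂s∂t is 0, so the Hessian at any point is diag(h_ss, h_tt) = diag(-18(2s + 1), 4(-3t^2 - 6t + 1)).
At (-3, -1): H = diag(90, 16).
Both eigenvalues are positive, so H is positive definite: a local minimum.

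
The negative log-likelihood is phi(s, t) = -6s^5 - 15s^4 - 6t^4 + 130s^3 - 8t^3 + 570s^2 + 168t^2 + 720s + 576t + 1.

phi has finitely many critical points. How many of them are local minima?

phi separates as a function of s plus a function of t, so ∇phi=0 decouples.
∂phi/∂s = -30(s - 4)(s + 1)(s + 2)(s + 3) = 0 at s ∈ {-3, -2, -1, 4}; ∂phi/∂t = -24(t - 4)(t + 2)(t + 3) = 0 at t ∈ {-3, -2, 4}.
The Hessian is diagonal: diag(phi_ss, phi_tt). Second derivatives: phi_ss(-3)=420, phi_ss(-2)=-180, phi_ss(-1)=300, phi_ss(4)=-6300; phi_tt(-3)=-168, phi_tt(-2)=144, phi_tt(4)=-1008.
Local minima occur where both diagonal entries positive: (-3, -2), (-1, -2). Count: 2.

2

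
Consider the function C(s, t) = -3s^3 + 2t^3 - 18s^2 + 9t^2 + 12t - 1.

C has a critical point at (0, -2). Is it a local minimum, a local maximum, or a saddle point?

local maximum

The mixed partial ∂²C/∂s∂t is 0, so the Hessian at any point is diag(C_ss, C_tt) = diag(-18(s + 2), 6(2t + 3)).
At (0, -2): H = diag(-36, -6).
Both eigenvalues are negative, so H is negative definite: a local maximum.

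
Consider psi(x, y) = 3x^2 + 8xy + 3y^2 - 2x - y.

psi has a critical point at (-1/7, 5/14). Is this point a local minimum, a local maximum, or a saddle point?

The Hessian of psi is constant: H = [[6, 8], [8, 6]].
det(H) = 6·6 − 8² = -28.
Since det(H) < 0, H is indefinite and the critical point is a saddle point.

saddle point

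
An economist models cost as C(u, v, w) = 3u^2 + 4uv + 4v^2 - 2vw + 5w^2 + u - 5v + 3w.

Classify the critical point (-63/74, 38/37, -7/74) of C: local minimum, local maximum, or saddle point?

The Hessian is constant: H = [[6, 4, 0], [4, 8, -2], [0, -2, 10]].
Leading principal minors: Δ₁ = 6, Δ₂ = 32, Δ₃ = 296.
All leading minors are positive, so H is positive definite: a local minimum.

local minimum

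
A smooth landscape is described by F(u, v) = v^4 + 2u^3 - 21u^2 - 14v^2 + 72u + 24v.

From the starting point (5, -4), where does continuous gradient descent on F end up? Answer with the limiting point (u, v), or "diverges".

(4, -3)

F is separable, so gradient descent decouples: u follows -∂F/∂u, v follows -∂F/∂v.
∂F/∂u = 6(u - 4)(u - 3); at u=5 this is 12, so u decreases.
∂F/∂v = 4(v - 2)(v - 1)(v + 3); at v=-4 this is -120, so v increases.
u converges to its nearest critical value 4 (a local min of the u-part); v converges to -3. The iterate converges to (4, -3).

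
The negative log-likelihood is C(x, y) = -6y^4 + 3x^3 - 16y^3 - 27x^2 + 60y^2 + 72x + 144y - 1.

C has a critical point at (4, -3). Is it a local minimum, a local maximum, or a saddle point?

The mixed partial ∂²C/∂x∂y is 0, so the Hessian at any point is diag(C_xx, C_yy) = diag(18(x - 3), 24(-3y^2 - 4y + 5)).
At (4, -3): H = diag(18, -240).
The eigenvalues have opposite signs, so H is indefinite: a saddle point.

saddle point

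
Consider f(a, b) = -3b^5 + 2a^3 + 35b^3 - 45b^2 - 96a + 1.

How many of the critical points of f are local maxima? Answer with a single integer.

2

f separates as a function of a plus a function of b, so ∇f=0 decouples.
∂f/∂a = 6(a - 4)(a + 4) = 0 at a ∈ {-4, 4}; ∂f/∂b = -15b(b - 2)(b - 1)(b + 3) = 0 at b ∈ {-3, 0, 1, 2}.
The Hessian is diagonal: diag(f_aa, f_bb). Second derivatives: f_aa(-4)=-48, f_aa(4)=48; f_bb(-3)=900, f_bb(0)=-90, f_bb(1)=60, f_bb(2)=-150.
Local maxima occur where both diagonal entries negative: (-4, 0), (-4, 2). Count: 2.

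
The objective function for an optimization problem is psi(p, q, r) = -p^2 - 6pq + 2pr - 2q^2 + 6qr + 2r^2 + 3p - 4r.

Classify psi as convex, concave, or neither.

psi is quadratic, so its Hessian is the constant matrix H = [[-2, -6, 2], [-6, -4, 6], [2, 6, 4]].
Leading principal minors: -2, -28, -168.
Neither pattern holds ⇒ H is indefinite ⇒ neither convex nor concave.

neither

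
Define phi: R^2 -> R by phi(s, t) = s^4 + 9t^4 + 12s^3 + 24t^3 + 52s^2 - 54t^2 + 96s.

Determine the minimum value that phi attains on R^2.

-469

phi(s,t) separates as P(s) + Q(t), so its minimum is min P + min Q.
P'(s) = 4(s + 2)(s + 3)(s + 4) vanishes at s ∈ {-4, -3, -2}; Q'(t) = 36t(t - 1)(t + 3) vanishes at t ∈ {-3, 0, 1}.
Local minima of P (where P''>0): P(-4)=-64, P(-2)=-64. Local minima of Q: Q(-3)=-405, Q(1)=-21.
So the global minimum of phi is P(-4) + Q(-3) = -64 − 405 = -469, attained at (-4, -3).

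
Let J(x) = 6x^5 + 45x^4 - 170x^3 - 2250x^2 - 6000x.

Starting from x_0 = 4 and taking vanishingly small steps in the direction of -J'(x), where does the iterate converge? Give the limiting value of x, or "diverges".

J'(x) = 30(x - 5)(x + 2)(x + 4)(x + 5), so J'(4) = -12960.
Gradient descent moves in the -J' direction, i.e. x is increasing.
The nearest critical point in that direction is x = 5, where J'' = 18900 > 0 (a local minimum). The iterate converges there.

5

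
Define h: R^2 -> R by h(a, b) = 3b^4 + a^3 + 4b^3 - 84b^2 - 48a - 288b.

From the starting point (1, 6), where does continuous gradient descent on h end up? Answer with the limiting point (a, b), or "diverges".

h is separable, so gradient descent decouples: a follows -∂h/∂a, b follows -∂h/∂b.
∂h/∂a = 3(a - 4)(a + 4); at a=1 this is -45, so a increases.
∂h/∂b = 12(b - 4)(b + 2)(b + 3); at b=6 this is 1728, so b decreases.
a converges to its nearest critical value 4 (a local min of the a-part); b converges to 4. The iterate converges to (4, 4).

(4, 4)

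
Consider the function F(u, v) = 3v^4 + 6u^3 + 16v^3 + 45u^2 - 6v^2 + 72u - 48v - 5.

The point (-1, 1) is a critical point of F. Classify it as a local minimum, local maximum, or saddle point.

The mixed partial ∂²F/∂u∂v is 0, so the Hessian at any point is diag(F_uu, F_vv) = diag(18(2u + 5), 12(3v^2 + 8v - 1)).
At (-1, 1): H = diag(54, 120).
Both eigenvalues are positive, so H is positive definite: a local minimum.

local minimum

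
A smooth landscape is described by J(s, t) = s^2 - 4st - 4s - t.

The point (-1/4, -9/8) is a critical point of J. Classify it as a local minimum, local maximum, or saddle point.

The Hessian of J is constant: H = [[2, -4], [-4, 0]].
det(H) = 2·0 − (-4)² = -16.
Since det(H) < 0, H is indefinite and the critical point is a saddle point.

saddle point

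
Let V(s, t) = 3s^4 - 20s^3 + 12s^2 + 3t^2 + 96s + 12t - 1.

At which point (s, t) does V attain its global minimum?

(-1, -2)

V(s,t) separates as P(s) + Q(t) − 1, so its minimum is min P + min Q − 1.
P'(s) = 12(s - 4)(s - 2)(s + 1) vanishes at s ∈ {-1, 2, 4}; Q'(t) = 6(t + 2) vanishes at t ∈ {-2}.
Local minima of P (where P''>0): P(-1)=-61, P(4)=64. Local minima of Q: Q(-2)=-12.
So the global minimum of V is P(-1) + Q(-2) − 1 = -61 − 12 − 1 = -74, attained at (-1, -2).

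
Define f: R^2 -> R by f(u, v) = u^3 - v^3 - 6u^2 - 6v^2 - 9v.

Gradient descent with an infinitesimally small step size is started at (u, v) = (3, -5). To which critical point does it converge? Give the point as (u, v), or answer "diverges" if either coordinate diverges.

f is separable, so gradient descent decouples: u follows -∂f/∂u, v follows -∂f/∂v.
∂f/∂u = 3u(u - 4); at u=3 this is -9, so u increases.
∂f/∂v = -3(v + 1)(v + 3); at v=-5 this is -24, so v increases.
u converges to its nearest critical value 4 (a local min of the u-part); v converges to -3. The iterate converges to (4, -3).

(4, -3)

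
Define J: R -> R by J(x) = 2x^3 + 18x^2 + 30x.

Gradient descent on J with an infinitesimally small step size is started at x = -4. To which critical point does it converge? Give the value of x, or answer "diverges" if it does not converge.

J'(x) = 6(x + 1)(x + 5), so J'(-4) = -18.
Gradient descent moves in the -J' direction, i.e. x is increasing.
The nearest critical point in that direction is x = -1, where J'' = 24 > 0 (a local minimum). The iterate converges there.

-1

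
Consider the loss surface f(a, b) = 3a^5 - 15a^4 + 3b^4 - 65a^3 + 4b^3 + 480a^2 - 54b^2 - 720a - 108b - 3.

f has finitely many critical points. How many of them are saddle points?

6

f separates as a function of a plus a function of b, so ∇f=0 decouples.
∂f/∂a = 15(a - 4)(a - 3)(a - 1)(a + 4) = 0 at a ∈ {-4, 1, 3, 4}; ∂f/∂b = 12(b - 3)(b + 1)(b + 3) = 0 at b ∈ {-3, -1, 3}.
The Hessian is diagonal: diag(f_aa, f_bb). Second derivatives: f_aa(-4)=-4200, f_aa(1)=450, f_aa(3)=-210, f_aa(4)=360; f_bb(-3)=144, f_bb(-1)=-96, f_bb(3)=288.
Saddle points occur where the two diagonal entries have opposite signs: (-4, -3), (-4, 3), (1, -1), (3, -3), (3, 3), (4, -1). Count: 6.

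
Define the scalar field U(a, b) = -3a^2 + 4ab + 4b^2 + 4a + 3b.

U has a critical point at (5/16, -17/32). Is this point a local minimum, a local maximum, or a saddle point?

saddle point

The Hessian of U is constant: H = [[-6, 4], [4, 8]].
det(H) = (-6)·8 − 4² = -64.
Since det(H) < 0, H is indefinite and the critical point is a saddle point.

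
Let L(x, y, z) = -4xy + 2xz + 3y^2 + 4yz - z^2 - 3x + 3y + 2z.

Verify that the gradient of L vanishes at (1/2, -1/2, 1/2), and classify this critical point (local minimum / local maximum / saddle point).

saddle point

∇L = (-4y + 2z - 3, -4x + 6y + 4z + 3, 2x + 4y - 2z + 2); substituting (1/2, -1/2, 1/2) gives ∇L = (0, 0, 0), so (1/2, -1/2, 1/2) is indeed a critical point.
The Hessian is constant: H = [[0, -4, 2], [-4, 6, 4], [2, 4, -2]].
Leading principal minors: Δ₁ = 0, Δ₂ = -16, Δ₃ = -56.
The minors fit neither the all-positive nor the alternating-sign pattern, so H is indefinite: a saddle point.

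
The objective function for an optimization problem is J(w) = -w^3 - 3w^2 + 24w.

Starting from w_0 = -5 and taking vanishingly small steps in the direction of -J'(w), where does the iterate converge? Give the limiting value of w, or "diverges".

J'(w) = -3(w - 2)(w + 4), so J'(-5) = -21.
Gradient descent moves in the -J' direction, i.e. w is increasing.
The nearest critical point in that direction is w = -4, where J'' = 18 > 0 (a local minimum). The iterate converges there.

-4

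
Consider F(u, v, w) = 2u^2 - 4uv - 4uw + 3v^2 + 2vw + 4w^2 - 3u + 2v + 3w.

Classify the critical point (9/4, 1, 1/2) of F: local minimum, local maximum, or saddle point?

local minimum

The Hessian is constant: H = [[4, -4, -4], [-4, 6, 2], [-4, 2, 8]].
Leading principal minors: Δ₁ = 4, Δ₂ = 8, Δ₃ = 16.
All leading minors are positive, so H is positive definite: a local minimum.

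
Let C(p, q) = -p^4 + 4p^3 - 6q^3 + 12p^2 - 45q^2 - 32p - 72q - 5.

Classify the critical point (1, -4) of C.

local minimum

The mixed partial ∂²C/∂p∂q is 0, so the Hessian at any point is diag(C_pp, C_qq) = diag(12(-p^2 + 2p + 2), -18(2q + 5)).
At (1, -4): H = diag(36, 54).
Both eigenvalues are positive, so H is positive definite: a local minimum.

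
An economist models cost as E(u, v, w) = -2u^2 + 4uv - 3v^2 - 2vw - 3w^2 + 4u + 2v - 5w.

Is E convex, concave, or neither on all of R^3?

concave

E is quadratic, so its Hessian is the constant matrix H = [[-4, 4, 0], [4, -6, -2], [0, -2, -6]].
Leading principal minors: -4, 8, -32.
Signs alternate −, +, − ⇒ H ≺ 0 ⇒ concave.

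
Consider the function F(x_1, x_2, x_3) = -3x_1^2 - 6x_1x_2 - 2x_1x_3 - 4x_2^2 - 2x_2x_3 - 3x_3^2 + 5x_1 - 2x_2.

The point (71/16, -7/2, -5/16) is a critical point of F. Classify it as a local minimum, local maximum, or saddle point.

The Hessian is constant: H = [[-6, -6, -2], [-6, -8, -2], [-2, -2, -6]].
Leading principal minors: Δ₁ = -6, Δ₂ = 12, Δ₃ = -64.
The minors alternate sign starting negative (−, +, −), so H is negative definite: a local maximum.

local maximum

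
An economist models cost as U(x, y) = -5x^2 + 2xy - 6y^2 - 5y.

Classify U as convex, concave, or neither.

U is quadratic, so its Hessian is the constant matrix H = [[-10, 2], [2, -12]].
det(H) = 116, tr(H) = -22.
det(H) > 0 and tr(H) < 0, so H is negative definite everywhere: concave.

concave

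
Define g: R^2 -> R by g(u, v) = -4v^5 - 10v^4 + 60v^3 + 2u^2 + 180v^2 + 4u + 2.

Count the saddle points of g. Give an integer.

2

g separates as a function of u plus a function of v, so ∇g=0 decouples.
∂g/∂u = 4(u + 1) = 0 at u ∈ {-1}; ∂g/∂v = -20v(v - 3)(v + 2)(v + 3) = 0 at v ∈ {-3, -2, 0, 3}.
The Hessian is diagonal: diag(g_uu, g_vv). Second derivatives: g_uu(-1)=4; g_vv(-3)=360, g_vv(-2)=-200, g_vv(0)=360, g_vv(3)=-1800.
Saddle points occur where the two diagonal entries have opposite signs: (-1, -2), (-1, 3). Count: 2.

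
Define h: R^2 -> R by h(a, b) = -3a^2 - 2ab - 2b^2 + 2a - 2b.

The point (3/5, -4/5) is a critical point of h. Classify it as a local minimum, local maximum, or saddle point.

local maximum

The Hessian of h is constant: H = [[-6, -2], [-2, -4]].
det(H) = (-6)·(-4) − (-2)² = 20.
det(H) > 0 and tr(H) = -10 < 0, so H is negative definite and the point is a local maximum.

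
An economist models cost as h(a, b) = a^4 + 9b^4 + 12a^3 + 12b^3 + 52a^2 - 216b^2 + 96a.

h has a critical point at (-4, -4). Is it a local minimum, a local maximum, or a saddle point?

The mixed partial ∂²h/∂a∂b is 0, so the Hessian at any point is diag(h_aa, h_bb) = diag(4(3a^2 + 18a + 26), 36(3b^2 + 2b - 12)).
At (-4, -4): H = diag(8, 1008).
Both eigenvalues are positive, so H is positive definite: a local minimum.

local minimum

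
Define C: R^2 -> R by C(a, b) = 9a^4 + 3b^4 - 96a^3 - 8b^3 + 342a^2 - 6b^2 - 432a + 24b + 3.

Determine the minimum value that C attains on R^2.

-193

C(a,b) separates as P(a) + Q(b) + 3, so its minimum is min P + min Q + 3.
P'(a) = 36(a - 4)(a - 3)(a - 1) vanishes at a ∈ {1, 3, 4}; Q'(b) = 12(b - 2)(b - 1)(b + 1) vanishes at b ∈ {-1, 1, 2}.
Local minima of P (where P''>0): P(1)=-177, P(4)=-96. Local minima of Q: Q(-1)=-19, Q(2)=8.
So the global minimum of C is P(1) + Q(-1) + 3 = -177 − 19 + 3 = -193, attained at (1, -1).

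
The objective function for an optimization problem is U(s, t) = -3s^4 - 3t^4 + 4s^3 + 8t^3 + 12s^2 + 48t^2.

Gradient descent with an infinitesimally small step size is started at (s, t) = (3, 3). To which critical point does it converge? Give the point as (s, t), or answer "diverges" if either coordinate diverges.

diverges

U is separable, so gradient descent decouples: s follows -∂U/∂s, t follows -∂U/∂t.
∂U/∂s = -12s(s - 2)(s + 1); at s=3 this is -144, so s increases.
∂U/∂t = -12t(t - 4)(t + 2); at t=3 this is 180, so t decreases.
The s-coordinate has no critical point in that direction and runs off to infinity.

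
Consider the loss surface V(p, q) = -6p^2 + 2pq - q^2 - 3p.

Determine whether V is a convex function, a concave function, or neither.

V is quadratic, so its Hessian is the constant matrix H = [[-12, 2], [2, -2]].
det(H) = 20, tr(H) = -14.
det(H) > 0 and tr(H) < 0, so H is negative definite everywhere: concave.

concave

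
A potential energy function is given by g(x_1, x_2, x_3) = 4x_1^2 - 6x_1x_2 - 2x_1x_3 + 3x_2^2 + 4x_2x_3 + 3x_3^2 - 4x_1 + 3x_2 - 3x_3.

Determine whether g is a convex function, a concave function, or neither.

convex

g is quadratic, so its Hessian is the constant matrix H = [[8, -6, -2], [-6, 6, 4], [-2, 4, 6]].
Leading principal minors: 8, 12, 16.
All positive ⇒ H ≻ 0 ⇒ convex.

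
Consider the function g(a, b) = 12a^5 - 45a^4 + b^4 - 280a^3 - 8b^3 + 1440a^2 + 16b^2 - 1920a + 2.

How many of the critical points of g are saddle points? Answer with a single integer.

g separates as a function of a plus a function of b, so ∇g=0 decouples.
∂g/∂a = 60(a - 4)(a - 2)(a - 1)(a + 4) = 0 at a ∈ {-4, 1, 2, 4}; ∂g/∂b = 4b(b - 4)(b - 2) = 0 at b ∈ {0, 2, 4}.
The Hessian is diagonal: diag(g_aa, g_bb). Second derivatives: g_aa(-4)=-14400, g_aa(1)=900, g_aa(2)=-720, g_aa(4)=2880; g_bb(0)=32, g_bb(2)=-16, g_bb(4)=32.
Saddle points occur where the two diagonal entries have opposite signs: (-4, 0), (-4, 4), (1, 2), (2, 0), (2, 4), (4, 2). Count: 6.

6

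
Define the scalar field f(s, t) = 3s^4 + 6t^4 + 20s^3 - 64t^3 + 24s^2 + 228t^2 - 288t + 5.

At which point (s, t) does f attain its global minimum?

f(s,t) separates as P(s) + Q(t) + 5, so its minimum is min P + min Q + 5.
P'(s) = 12s(s + 1)(s + 4) vanishes at s ∈ {-4, -1, 0}; Q'(t) = 24(t - 4)(t - 3)(t - 1) vanishes at t ∈ {1, 3, 4}.
Local minima of P (where P''>0): P(-4)=-128, P(0)=0. Local minima of Q: Q(1)=-118, Q(4)=-64.
So the global minimum of f is P(-4) + Q(1) + 5 = -128 − 118 + 5 = -241, attained at (-4, 1).

(-4, 1)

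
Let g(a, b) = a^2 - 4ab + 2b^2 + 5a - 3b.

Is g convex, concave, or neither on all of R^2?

neither

g is quadratic, so its Hessian is the constant matrix H = [[2, -4], [-4, 4]].
det(H) = -8, tr(H) = 6.
det(H) < 0, so H is indefinite: neither convex nor concave.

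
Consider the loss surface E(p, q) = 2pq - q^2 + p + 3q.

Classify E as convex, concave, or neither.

neither

E is quadratic, so its Hessian is the constant matrix H = [[0, 2], [2, -2]].
det(H) = -4, tr(H) = -2.
det(H) < 0, so H is indefinite: neither convex nor concave.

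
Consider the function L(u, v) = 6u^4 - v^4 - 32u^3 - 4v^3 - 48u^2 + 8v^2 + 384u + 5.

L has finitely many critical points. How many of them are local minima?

2

L separates as a function of u plus a function of v, so ∇L=0 decouples.
∂L/∂u = 24(u - 4)(u - 2)(u + 2) = 0 at u ∈ {-2, 2, 4}; ∂L/∂v = -4v(v - 1)(v + 4) = 0 at v ∈ {-4, 0, 1}.
The Hessian is diagonal: diag(L_uu, L_vv). Second derivatives: L_uu(-2)=576, L_uu(2)=-192, L_uu(4)=288; L_vv(-4)=-80, L_vv(0)=16, L_vv(1)=-20.
Local minima occur where both diagonal entries positive: (-2, 0), (4, 0). Count: 2.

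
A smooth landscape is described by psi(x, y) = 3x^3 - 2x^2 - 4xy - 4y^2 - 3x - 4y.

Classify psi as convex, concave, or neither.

The term 3x^3 is cubic, so the Hessian is not constant.
∂²psi/∂x² = 18x - 4, which takes both signs as x varies (negative for sufficiently negative x). A diagonal entry of the Hessian changing sign means the Hessian is neither positive- nor negative-semidefinite on all of R^2.

neither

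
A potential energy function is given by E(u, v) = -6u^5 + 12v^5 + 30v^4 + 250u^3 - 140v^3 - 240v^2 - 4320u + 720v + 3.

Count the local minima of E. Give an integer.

E separates as a function of u plus a function of v, so ∇E=0 decouples.
∂E/∂u = -30(u - 4)(u - 3)(u + 3)(u + 4) = 0 at u ∈ {-4, -3, 3, 4}; ∂E/∂v = 60(v - 2)(v - 1)(v + 2)(v + 3) = 0 at v ∈ {-3, -2, 1, 2}.
The Hessian is diagonal: diag(E_uu, E_vv). Second derivatives: E_uu(-4)=1680, E_uu(-3)=-1260, E_uu(3)=1260, E_uu(4)=-1680; E_vv(-3)=-1200, E_vv(-2)=720, E_vv(1)=-720, E_vv(2)=1200.
Local minima occur where both diagonal entries positive: (-4, -2), (-4, 2), (3, -2), (3, 2). Count: 4.

4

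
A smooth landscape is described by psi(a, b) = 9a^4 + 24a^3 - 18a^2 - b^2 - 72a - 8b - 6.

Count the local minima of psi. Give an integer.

psi separates as a function of a plus a function of b, so ∇psi=0 decouples.
∂psi/∂a = 36(a - 1)(a + 1)(a + 2) = 0 at a ∈ {-2, -1, 1}; ∂psi/∂b = -2(b + 4) = 0 at b ∈ {-4}.
The Hessian is diagonal: diag(psi_aa, psi_bb). Second derivatives: psi_aa(-2)=108, psi_aa(-1)=-72, psi_aa(1)=216; psi_bb(-4)=-2.
Local minima occur where both diagonal entries positive: none. Count: 0.

0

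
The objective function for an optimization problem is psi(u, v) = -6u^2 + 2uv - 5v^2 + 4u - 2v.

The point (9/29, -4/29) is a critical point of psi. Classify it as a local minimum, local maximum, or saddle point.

local maximum

The Hessian of psi is constant: H = [[-12, 2], [2, -10]].
det(H) = (-12)·(-10) − 2² = 116.
det(H) > 0 and tr(H) = -22 < 0, so H is negative definite and the point is a local maximum.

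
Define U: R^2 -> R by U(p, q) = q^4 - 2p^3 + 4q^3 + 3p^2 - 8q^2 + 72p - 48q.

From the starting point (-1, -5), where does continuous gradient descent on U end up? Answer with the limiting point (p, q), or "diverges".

U is separable, so gradient descent decouples: p follows -∂U/∂p, q follows -∂U/∂q.
∂U/∂p = -6(p - 4)(p + 3); at p=-1 this is 60, so p decreases.
∂U/∂q = 4(q - 2)(q + 2)(q + 3); at q=-5 this is -168, so q increases.
p converges to its nearest critical value -3 (a local min of the p-part); q converges to -3. The iterate converges to (-3, -3).

(-3, -3)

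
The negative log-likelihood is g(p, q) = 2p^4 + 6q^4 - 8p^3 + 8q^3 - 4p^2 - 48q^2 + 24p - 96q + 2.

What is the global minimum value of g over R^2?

g(p,q) separates as A(p) + B(q) + 2, so its minimum is min A + min B + 2.
A'(p) = 8(p - 3)(p - 1)(p + 1) vanishes at p ∈ {-1, 1, 3}; B'(q) = 24(q - 2)(q + 1)(q + 2) vanishes at q ∈ {-2, -1, 2}.
Local minima of A (where A''>0): A(-1)=-18, A(3)=-18. Local minima of B: B(-2)=32, B(2)=-224.
So the global minimum of g is A(-1) + B(2) + 2 = -18 − 224 + 2 = -240, attained at (-1, 2).

-240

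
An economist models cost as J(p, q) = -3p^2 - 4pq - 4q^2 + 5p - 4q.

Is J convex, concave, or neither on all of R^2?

concave

J is quadratic, so its Hessian is the constant matrix H = [[-6, -4], [-4, -8]].
det(H) = 32, tr(H) = -14.
det(H) > 0 and tr(H) < 0, so H is negative definite everywhere: concave.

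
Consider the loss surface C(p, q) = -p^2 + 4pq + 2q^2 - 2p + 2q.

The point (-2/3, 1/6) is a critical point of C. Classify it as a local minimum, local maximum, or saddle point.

The Hessian of C is constant: H = [[-2, 4], [4, 4]].
det(H) = (-2)·4 − 4² = -24.
Since det(H) < 0, H is indefinite and the critical point is a saddle point.

saddle point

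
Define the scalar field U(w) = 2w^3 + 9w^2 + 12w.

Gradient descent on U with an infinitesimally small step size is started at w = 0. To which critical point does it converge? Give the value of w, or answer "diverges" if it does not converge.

-1

U'(w) = 6(w + 1)(w + 2), so U'(0) = 12.
Gradient descent moves in the -U' direction, i.e. w is decreasing.
The nearest critical point in that direction is w = -1, where U'' = 6 > 0 (a local minimum). The iterate converges there.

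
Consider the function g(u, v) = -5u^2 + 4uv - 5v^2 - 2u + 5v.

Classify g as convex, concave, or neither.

concave

g is quadratic, so its Hessian is the constant matrix H = [[-10, 4], [4, -10]].
det(H) = 84, tr(H) = -20.
det(H) > 0 and tr(H) < 0, so H is negative definite everywhere: concave.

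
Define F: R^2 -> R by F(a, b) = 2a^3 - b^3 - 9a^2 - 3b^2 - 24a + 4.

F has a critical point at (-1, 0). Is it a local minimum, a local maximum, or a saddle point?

The mixed partial ∂²F/∂a∂b is 0, so the Hessian at any point is diag(F_aa, F_bb) = diag(6(2a - 3), -6(b + 1)).
At (-1, 0): H = diag(-30, -6).
Both eigenvalues are negative, so H is negative definite: a local maximum.

local maximum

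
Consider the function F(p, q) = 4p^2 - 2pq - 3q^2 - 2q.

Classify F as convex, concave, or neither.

neither

F is quadratic, so its Hessian is the constant matrix H = [[8, -2], [-2, -6]].
det(H) = -52, tr(H) = 2.
det(H) < 0, so H is indefinite: neither convex nor concave.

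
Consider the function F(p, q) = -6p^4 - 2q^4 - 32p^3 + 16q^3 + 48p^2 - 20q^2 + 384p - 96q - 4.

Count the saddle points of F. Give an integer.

F separates as a function of p plus a function of q, so ∇F=0 decouples.
∂F/∂p = -24(p - 2)(p + 2)(p + 4) = 0 at p ∈ {-4, -2, 2}; ∂F/∂q = -8(q - 4)(q - 3)(q + 1) = 0 at q ∈ {-1, 3, 4}.
The Hessian is diagonal: diag(F_pp, F_qq). Second derivatives: F_pp(-4)=-288, F_pp(-2)=192, F_pp(2)=-576; F_qq(-1)=-160, F_qq(3)=32, F_qq(4)=-40.
Saddle points occur where the two diagonal entries have opposite signs: (-4, 3), (-2, -1), (-2, 4), (2, 3). Count: 4.

4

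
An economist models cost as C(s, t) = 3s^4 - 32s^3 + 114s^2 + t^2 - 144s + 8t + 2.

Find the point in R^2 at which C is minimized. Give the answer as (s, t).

(1, -4)

C(s,t) separates as P(s) + Q(t) + 2, so its minimum is min P + min Q + 2.
P'(s) = 12(s - 4)(s - 3)(s - 1) vanishes at s ∈ {1, 3, 4}; Q'(t) = 2(t + 4) vanishes at t ∈ {-4}.
Local minima of P (where P''>0): P(1)=-59, P(4)=-32. Local minima of Q: Q(-4)=-16.
So the global minimum of C is P(1) + Q(-4) + 2 = -59 − 16 + 2 = -73, attained at (1, -4).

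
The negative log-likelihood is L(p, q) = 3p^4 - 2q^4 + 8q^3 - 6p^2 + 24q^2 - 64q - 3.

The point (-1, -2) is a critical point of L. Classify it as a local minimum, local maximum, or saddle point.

saddle point

The mixed partial ∂²L/∂p∂q is 0, so the Hessian at any point is diag(L_pp, L_qq) = diag(12(3p^2 - 1), 24(-q^2 + 2q + 2)).
At (-1, -2): H = diag(24, -144).
The eigenvalues have opposite signs, so H is indefinite: a saddle point.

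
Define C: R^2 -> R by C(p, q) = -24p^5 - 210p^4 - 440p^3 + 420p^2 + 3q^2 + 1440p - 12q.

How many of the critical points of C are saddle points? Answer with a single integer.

2

C separates as a function of p plus a function of q, so ∇C=0 decouples.
∂C/∂p = -120(p - 1)(p + 1)(p + 3)(p + 4) = 0 at p ∈ {-4, -3, -1, 1}; ∂C/∂q = 6(q - 2) = 0 at q ∈ {2}.
The Hessian is diagonal: diag(C_pp, C_qq). Second derivatives: C_pp(-4)=1800, C_pp(-3)=-960, C_pp(-1)=1440, C_pp(1)=-4800; C_qq(2)=6.
Saddle points occur where the two diagonal entries have opposite signs: (-3, 2), (1, 2). Count: 2.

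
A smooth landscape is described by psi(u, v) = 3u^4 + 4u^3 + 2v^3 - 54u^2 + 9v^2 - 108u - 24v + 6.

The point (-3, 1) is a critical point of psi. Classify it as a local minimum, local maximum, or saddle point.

The mixed partial ∂²psi/∂u∂v is 0, so the Hessian at any point is diag(psi_uu, psi_vv) = diag(12(3u^2 + 2u - 9), 6(2v + 3)).
At (-3, 1): H = diag(144, 30).
Both eigenvalues are positive, so H is positive definite: a local minimum.

local minimum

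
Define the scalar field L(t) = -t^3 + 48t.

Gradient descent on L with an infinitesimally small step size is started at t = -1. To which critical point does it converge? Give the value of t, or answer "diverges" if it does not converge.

L'(t) = -3(t - 4)(t + 4), so L'(-1) = 45.
Gradient descent moves in the -L' direction, i.e. t is decreasing.
The nearest critical point in that direction is t = -4, where L'' = 24 > 0 (a local minimum). The iterate converges there.

-4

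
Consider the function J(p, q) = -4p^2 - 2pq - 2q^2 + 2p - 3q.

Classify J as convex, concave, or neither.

J is quadratic, so its Hessian is the constant matrix H = [[-8, -2], [-2, -4]].
det(H) = 28, tr(H) = -12.
det(H) > 0 and tr(H) < 0, so H is negative definite everywhere: concave.

concave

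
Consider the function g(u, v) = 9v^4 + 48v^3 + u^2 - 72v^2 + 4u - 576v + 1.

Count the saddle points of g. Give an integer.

1

g separates as a function of u plus a function of v, so ∇g=0 decouples.
∂g/∂u = 2(u + 2) = 0 at u ∈ {-2}; ∂g/∂v = 36(v - 2)(v + 2)(v + 4) = 0 at v ∈ {-4, -2, 2}.
The Hessian is diagonal: diag(g_uu, g_vv). Second derivatives: g_uu(-2)=2; g_vv(-4)=432, g_vv(-2)=-288, g_vv(2)=864.
Saddle points occur where the two diagonal entries have opposite signs: (-2, -2). Count: 1.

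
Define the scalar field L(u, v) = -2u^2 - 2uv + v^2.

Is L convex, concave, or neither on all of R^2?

neither

L is quadratic, so its Hessian is the constant matrix H = [[-4, -2], [-2, 2]].
det(H) = -12, tr(H) = -2.
det(H) < 0, so H is indefinite: neither convex nor concave.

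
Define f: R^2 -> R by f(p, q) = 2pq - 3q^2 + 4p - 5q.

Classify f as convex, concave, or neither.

f is quadratic, so its Hessian is the constant matrix H = [[0, 2], [2, -6]].
det(H) = -4, tr(H) = -6.
det(H) < 0, so H is indefinite: neither convex nor concave.

neither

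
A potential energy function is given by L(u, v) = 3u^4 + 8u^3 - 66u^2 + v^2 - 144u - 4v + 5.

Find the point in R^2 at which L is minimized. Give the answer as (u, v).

L(u,v) separates as P(u) + Q(v) + 5, so its minimum is min P + min Q + 5.
P'(u) = 12(u - 3)(u + 1)(u + 4) vanishes at u ∈ {-4, -1, 3}; Q'(v) = 2v - 4 vanishes at v ∈ {2}.
Local minima of P (where P''>0): P(-4)=-224, P(3)=-567. Local minima of Q: Q(2)=-4.
So the global minimum of L is P(3) + Q(2) + 5 = -567 − 4 + 5 = -566, attained at (3, 2).

(3, 2)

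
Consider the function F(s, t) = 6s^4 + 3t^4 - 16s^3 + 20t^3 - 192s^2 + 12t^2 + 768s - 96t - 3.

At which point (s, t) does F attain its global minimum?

(-4, 1)

F(s,t) separates as P(s) + Q(t) − 3, so its minimum is min P + min Q − 3.
P'(s) = 24(s - 4)(s - 2)(s + 4) vanishes at s ∈ {-4, 2, 4}; Q'(t) = 12(t - 1)(t + 2)(t + 4) vanishes at t ∈ {-4, -2, 1}.
Local minima of P (where P''>0): P(-4)=-3584, P(4)=512. Local minima of Q: Q(-4)=64, Q(1)=-61.
So the global minimum of F is P(-4) + Q(1) − 3 = -3584 − 61 − 3 = -3648, attained at (-4, 1).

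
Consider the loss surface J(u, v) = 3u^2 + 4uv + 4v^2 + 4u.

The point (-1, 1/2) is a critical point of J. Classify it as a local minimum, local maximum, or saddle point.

local minimum

The Hessian of J is constant: H = [[6, 4], [4, 8]].
det(H) = 6·8 − 4² = 32.
det(H) > 0 and tr(H) = 14 > 0, so H is positive definite and the point is a local minimum.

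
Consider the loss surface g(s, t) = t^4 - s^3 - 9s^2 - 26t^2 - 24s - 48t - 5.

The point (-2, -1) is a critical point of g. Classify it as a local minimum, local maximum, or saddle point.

local maximum

The mixed partial ∂²g/∂s∂t is 0, so the Hessian at any point is diag(g_ss, g_tt) = diag(-6(s + 3), 4(3t^2 - 13)).
At (-2, -1): H = diag(-6, -40).
Both eigenvalues are negative, so H is negative definite: a local maximum.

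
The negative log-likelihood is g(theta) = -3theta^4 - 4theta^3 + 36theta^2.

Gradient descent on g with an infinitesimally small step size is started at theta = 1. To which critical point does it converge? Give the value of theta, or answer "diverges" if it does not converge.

g'(theta) = -12theta(theta - 2)(theta + 3), so g'(1) = 48.
Gradient descent moves in the -g' direction, i.e. theta is decreasing.
The nearest critical point in that direction is theta = 0, where g'' = 72 > 0 (a local minimum). The iterate converges there.

0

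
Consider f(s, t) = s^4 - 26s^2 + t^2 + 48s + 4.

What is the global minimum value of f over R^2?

f(s,t) separates as P(s) + Q(t) + 4, so its minimum is min P + min Q + 4.
P'(s) = 4(s - 3)(s - 1)(s + 4) vanishes at s ∈ {-4, 1, 3}; Q'(t) = 2t vanishes at t ∈ {0}.
Local minima of P (where P''>0): P(-4)=-352, P(3)=-9. Local minima of Q: Q(0)=0.
So the global minimum of f is P(-4) + Q(0) + 4 = -352 + 0 + 4 = -348, attained at (-4, 0).

-348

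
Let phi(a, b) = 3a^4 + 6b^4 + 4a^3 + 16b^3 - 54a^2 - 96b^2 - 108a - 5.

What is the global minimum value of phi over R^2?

-1488

phi(a,b) separates as P(a) + Q(b) − 5, so its minimum is min P + min Q − 5.
P'(a) = 12(a - 3)(a + 1)(a + 3) vanishes at a ∈ {-3, -1, 3}; Q'(b) = 24b(b - 2)(b + 4) vanishes at b ∈ {-4, 0, 2}.
Local minima of P (where P''>0): P(-3)=-27, P(3)=-459. Local minima of Q: Q(-4)=-1024, Q(2)=-160.
So the global minimum of phi is P(3) + Q(-4) − 5 = -459 − 1024 − 5 = -1488, attained at (3, -4).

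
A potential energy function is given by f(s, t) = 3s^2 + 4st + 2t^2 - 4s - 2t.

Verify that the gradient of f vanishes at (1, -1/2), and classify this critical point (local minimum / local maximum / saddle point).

∇f = (6s + 4t - 4, 4s + 4t - 2); substituting (1, -1/2) gives ∇f = (0, 0), so (1, -1/2) is indeed a critical point.
The Hessian of f is constant: H = [[6, 4], [4, 4]].
det(H) = 6·4 − 4² = 8.
det(H) > 0 and tr(H) = 10 > 0, so H is positive definite and the point is a local minimum.

local minimum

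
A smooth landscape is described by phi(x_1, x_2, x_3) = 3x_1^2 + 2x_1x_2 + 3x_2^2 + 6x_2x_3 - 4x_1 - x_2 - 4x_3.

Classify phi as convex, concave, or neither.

phi is quadratic, so its Hessian is the constant matrix H = [[6, 2, 0], [2, 6, 6], [0, 6, 0]].
Leading principal minors: 6, 32, -216.
Neither pattern holds ⇒ H is indefinite ⇒ neither convex nor concave.

neither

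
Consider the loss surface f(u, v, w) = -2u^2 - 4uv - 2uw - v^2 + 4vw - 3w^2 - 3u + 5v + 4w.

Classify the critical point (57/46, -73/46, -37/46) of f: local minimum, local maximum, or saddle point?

saddle point

The Hessian is constant: H = [[-4, -4, -2], [-4, -2, 4], [-2, 4, -6]].
Leading principal minors: Δ₁ = -4, Δ₂ = -8, Δ₃ = 184.
The minors fit neither the all-positive nor the alternating-sign pattern, so H is indefinite: a saddle point.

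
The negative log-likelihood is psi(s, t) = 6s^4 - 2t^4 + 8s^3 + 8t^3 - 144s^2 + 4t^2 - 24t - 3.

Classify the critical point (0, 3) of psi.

local maximum

The mixed partial ∂²psi/∂s∂t is 0, so the Hessian at any point is diag(psi_ss, psi_tt) = diag(24(3s^2 + 2s - 12), 8(-3t^2 + 6t + 1)).
At (0, 3): H = diag(-288, -64).
Both eigenvalues are negative, so H is negative definite: a local maximum.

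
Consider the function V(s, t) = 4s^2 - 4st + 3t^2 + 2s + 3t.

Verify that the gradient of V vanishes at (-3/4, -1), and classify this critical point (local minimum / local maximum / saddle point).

local minimum

∇V = (8s - 4t + 2, -4s + 6t + 3); substituting (-3/4, -1) gives ∇V = (0, 0), so (-3/4, -1) is indeed a critical point.
The Hessian of V is constant: H = [[8, -4], [-4, 6]].
det(H) = 8·6 − (-4)² = 32.
det(H) > 0 and tr(H) = 14 > 0, so H is positive definite and the point is a local minimum.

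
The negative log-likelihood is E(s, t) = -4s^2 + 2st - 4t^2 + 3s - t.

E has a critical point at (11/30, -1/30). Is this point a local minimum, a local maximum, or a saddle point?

local maximum

The Hessian of E is constant: H = [[-8, 2], [2, -8]].
det(H) = (-8)·(-8) − 2² = 60.
det(H) > 0 and tr(H) = -16 < 0, so H is negative definite and the point is a local maximum.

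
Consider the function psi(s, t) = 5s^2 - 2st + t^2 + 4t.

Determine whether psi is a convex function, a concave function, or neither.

psi is quadratic, so its Hessian is the constant matrix H = [[10, -2], [-2, 2]].
det(H) = 16, tr(H) = 12.
det(H) > 0 and tr(H) > 0, so H is positive definite everywhere: convex.

convex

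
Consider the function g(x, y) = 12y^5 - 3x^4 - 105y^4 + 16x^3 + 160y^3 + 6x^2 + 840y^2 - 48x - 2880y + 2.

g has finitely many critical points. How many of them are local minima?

g separates as a function of x plus a function of y, so ∇g=0 decouples.
∂g/∂x = -12(x - 4)(x - 1)(x + 1) = 0 at x ∈ {-1, 1, 4}; ∂g/∂y = 60(y - 4)(y - 3)(y - 2)(y + 2) = 0 at y ∈ {-2, 2, 3, 4}.
The Hessian is diagonal: diag(g_xx, g_yy). Second derivatives: g_xx(-1)=-120, g_xx(1)=72, g_xx(4)=-180; g_yy(-2)=-7200, g_yy(2)=480, g_yy(3)=-300, g_yy(4)=720.
Local minima occur where both diagonal entries positive: (1, 2), (1, 4). Count: 2.

2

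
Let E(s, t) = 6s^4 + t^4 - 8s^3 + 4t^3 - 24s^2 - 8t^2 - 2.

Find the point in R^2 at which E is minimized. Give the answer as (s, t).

E(s,t) separates as P(s) + Q(t) − 2, so its minimum is min P + min Q − 2.
P'(s) = 24s(s - 2)(s + 1) vanishes at s ∈ {-1, 0, 2}; Q'(t) = 4t(t - 1)(t + 4) vanishes at t ∈ {-4, 0, 1}.
Local minima of P (where P''>0): P(-1)=-10, P(2)=-64. Local minima of Q: Q(-4)=-128, Q(1)=-3.
So the global minimum of E is P(2) + Q(-4) − 2 = -64 − 128 − 2 = -194, attained at (2, -4).

(2, -4)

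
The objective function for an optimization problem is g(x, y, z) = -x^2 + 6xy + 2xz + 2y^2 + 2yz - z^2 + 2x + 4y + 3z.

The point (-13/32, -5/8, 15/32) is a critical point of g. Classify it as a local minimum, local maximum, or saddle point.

saddle point

The Hessian is constant: H = [[-2, 6, 2], [6, 4, 2], [2, 2, -2]].
Leading principal minors: Δ₁ = -2, Δ₂ = -44, Δ₃ = 128.
The minors fit neither the all-positive nor the alternating-sign pattern, so H is indefinite: a saddle point.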